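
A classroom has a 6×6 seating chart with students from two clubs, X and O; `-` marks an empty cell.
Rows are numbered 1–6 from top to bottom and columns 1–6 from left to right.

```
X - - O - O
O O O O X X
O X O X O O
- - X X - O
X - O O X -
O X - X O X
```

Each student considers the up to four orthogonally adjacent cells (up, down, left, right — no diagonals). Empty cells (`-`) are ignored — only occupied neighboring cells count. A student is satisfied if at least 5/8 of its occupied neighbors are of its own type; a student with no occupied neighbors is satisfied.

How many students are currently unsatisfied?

(1,1)X 0/1 not
(1,4)O 1/1 satisfied
(1,6)O 0/1 not
(2,1)O 2/3 satisfied
(2,2)O 2/3 satisfied
(2,3)O 3/3 satisfied
(2,4)O 2/4 not
(2,5)X 1/3 not
(2,6)X 1/3 not
(3,1)O 1/2 not
(3,2)X 0/3 not
(3,3)O 1/4 not
(3,4)X 1/4 not
(3,5)O 1/3 not
(3,6)O 2/3 satisfied
(4,3)X 1/3 not
(4,4)X 2/3 satisfied
(4,6)O 1/1 satisfied
(5,1)X 0/1 not
(5,3)O 1/2 not
(5,4)O 1/4 not
(5,5)X 0/2 not
(6,1)O 0/2 not
(6,2)X 0/1 not
(6,4)X 0/2 not
(6,5)O 0/3 not
(6,6)X 0/1 not
Unsatisfied: (1,1), (1,6), (2,4), (2,5), (2,6), (3,1), (3,2), (3,3), (3,4), (3,5), (4,3), (5,1), (5,3), (5,4), (5,5), (6,1), (6,2), (6,4), (6,5), (6,6) — 20 in total.

20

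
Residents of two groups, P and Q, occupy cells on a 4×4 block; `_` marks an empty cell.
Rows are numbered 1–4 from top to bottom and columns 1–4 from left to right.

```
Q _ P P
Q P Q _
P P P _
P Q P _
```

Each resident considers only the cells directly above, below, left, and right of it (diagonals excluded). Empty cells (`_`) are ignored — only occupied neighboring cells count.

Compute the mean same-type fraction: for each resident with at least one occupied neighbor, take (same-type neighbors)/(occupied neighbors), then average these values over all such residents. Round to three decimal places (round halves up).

0.521

(1,1)Q 1/1
(1,3)P 1/2
(1,4)P 1/1
(2,1)Q 1/3
(2,2)P 1/3
(2,3)Q 0/3
(3,1)P 2/3
(3,2)P 3/4
(3,3)P 2/3
(4,1)P 1/2
(4,2)Q 0/3
(4,3)P 1/2
Sum over 12 residents: 1/1 + 1/2 + 1/1 + 1/3 + 1/3 + 0/3 + 2/3 + 3/4 + 2/3 + 1/2 + 0/3 + 1/2 = 25/4; mean = 25/4 ÷ 12 = 25/48 = 0.520833… → 0.521.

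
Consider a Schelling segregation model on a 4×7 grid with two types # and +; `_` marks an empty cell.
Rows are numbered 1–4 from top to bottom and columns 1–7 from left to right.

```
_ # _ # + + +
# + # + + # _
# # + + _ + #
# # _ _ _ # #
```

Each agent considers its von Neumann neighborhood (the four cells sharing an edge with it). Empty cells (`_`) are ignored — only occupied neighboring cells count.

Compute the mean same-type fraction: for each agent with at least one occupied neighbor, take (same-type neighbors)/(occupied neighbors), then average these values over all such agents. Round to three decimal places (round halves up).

0.516

Row 1: (1,2)# 0/1 · (1,4)# 0/2 · (1,5)+ 2/3 · (1,6)+ 2/3 · (1,7)+ 1/1
Row 2: (2,1)# 1/2 · (2,2)+ 0/4 · (2,3)# 0/3 · (2,4)+ 2/4 · (2,5)+ 2/3 · (2,6)# 0/3
Row 3: (3,1)# 3/3 · (3,2)# 2/4 · (3,3)+ 1/3 · (3,4)+ 2/2 · (3,6)+ 0/3 · (3,7)# 1/2
Row 4: (4,1)# 2/2 · (4,2)# 2/2 · (4,6)# 1/2 · (4,7)# 2/2
Sum over 21 agents: 0/1 + 0/2 + 2/3 + 2/3 + 1/1 + 1/2 + 0/4 + 0/3 + 2/4 + 2/3 + 0/3 + 3/3 + 2/4 + 1/3 + 2/2 + 0/3 + 1/2 + 2/2 + 2/2 + 1/2 + 2/2 = 65/6; mean = 65/6 ÷ 21 = 65/126 = 0.515873… → 0.516.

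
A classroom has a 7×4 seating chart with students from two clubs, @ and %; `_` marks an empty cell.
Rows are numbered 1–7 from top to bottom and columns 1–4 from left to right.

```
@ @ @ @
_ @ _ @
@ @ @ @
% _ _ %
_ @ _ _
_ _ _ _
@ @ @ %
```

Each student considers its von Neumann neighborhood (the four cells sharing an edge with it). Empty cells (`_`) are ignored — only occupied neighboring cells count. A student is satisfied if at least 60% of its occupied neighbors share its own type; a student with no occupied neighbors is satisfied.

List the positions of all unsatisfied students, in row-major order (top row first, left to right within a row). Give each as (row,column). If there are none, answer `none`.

(1,1)@ 1/1 satisfied
(1,2)@ 3/3 satisfied
(1,3)@ 2/2 satisfied
(1,4)@ 2/2 satisfied
(2,2)@ 2/2 satisfied
(2,4)@ 2/2 satisfied
(3,1)@ 1/2 not
(3,2)@ 3/3 satisfied
(3,3)@ 2/2 satisfied
(3,4)@ 2/3 satisfied
(4,1)% 0/1 not
(4,4)% 0/1 not
(5,2)@ 0/0 satisfied
(7,1)@ 1/1 satisfied
(7,2)@ 2/2 satisfied
(7,3)@ 1/2 not
(7,4)% 0/1 not

(3,1), (4,1), (4,4), (7,3), (7,4)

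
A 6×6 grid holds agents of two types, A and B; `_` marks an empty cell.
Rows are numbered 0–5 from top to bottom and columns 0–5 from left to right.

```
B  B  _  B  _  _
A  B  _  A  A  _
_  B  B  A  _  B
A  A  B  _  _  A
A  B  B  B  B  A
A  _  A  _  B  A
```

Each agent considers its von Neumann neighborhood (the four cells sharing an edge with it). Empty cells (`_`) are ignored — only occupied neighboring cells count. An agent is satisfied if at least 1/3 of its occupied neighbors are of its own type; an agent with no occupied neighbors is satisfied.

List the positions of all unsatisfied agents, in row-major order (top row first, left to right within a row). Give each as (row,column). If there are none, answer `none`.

(0,3), (1,0), (2,5), (3,1), (5,2)

Row 0: (0,0)B 1/2 satisfied · (0,1)B 2/2 satisfied · (0,3)B 0/1 not
Row 1: (1,0)A 0/2 not · (1,1)B 2/3 satisfied · (1,3)A 2/3 satisfied · (1,4)A 1/1 satisfied
Row 2: (2,1)B 2/3 satisfied · (2,2)B 2/3 satisfied · (2,3)A 1/2 satisfied · (2,5)B 0/1 not
Row 3: (3,0)A 2/2 satisfied · (3,1)A 1/4 not · (3,2)B 2/3 satisfied · (3,5)A 1/2 satisfied
Row 4: (4,0)A 2/3 satisfied · (4,1)B 1/3 satisfied · (4,2)B 3/4 satisfied · (4,3)B 2/2 satisfied · (4,4)B 2/3 satisfied · (4,5)A 2/3 satisfied
Row 5: (5,0)A 1/1 satisfied · (5,2)A 0/1 not · (5,4)B 1/2 satisfied · (5,5)A 1/2 satisfied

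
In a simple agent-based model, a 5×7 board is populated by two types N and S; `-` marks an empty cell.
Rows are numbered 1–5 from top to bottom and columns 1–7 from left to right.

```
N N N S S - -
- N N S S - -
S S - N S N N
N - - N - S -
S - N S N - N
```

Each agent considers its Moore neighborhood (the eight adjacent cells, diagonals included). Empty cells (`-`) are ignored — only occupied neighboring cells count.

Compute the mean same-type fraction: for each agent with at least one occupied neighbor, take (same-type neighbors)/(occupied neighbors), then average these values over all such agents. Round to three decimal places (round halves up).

0.458

(1,1)N 2/2
(1,2)N 4/4
(1,3)N 3/5
(1,4)S 3/5
(1,5)S 3/3
(2,2)N 4/6
(2,3)N 4/7
(2,4)S 4/7
(2,5)S 4/6
(3,1)S 1/3
(3,2)S 1/4
(3,4)N 2/5
(3,5)S 3/6
(3,6)N 1/4
(3,7)N 1/2
(4,1)N 0/3
(4,4)N 3/5
(4,6)S 1/5
(5,1)S 0/1
(5,3)N 1/2
(5,4)S 0/3
(5,5)N 1/3
(5,7)N 0/1
Sum over 23 agents: 2/2 + 4/4 + 3/5 + 3/5 + 3/3 + 4/6 + 4/7 + 4/7 + 4/6 + 1/3 + 1/4 + 2/5 + 3/6 + 1/4 + 1/2 + 0/3 + 3/5 + 1/5 + 0/1 + 1/2 + 0/3 + 1/3 + 0/1 = 369/35; mean = 369/35 ÷ 23 = 369/805 = 0.458385… → 0.458.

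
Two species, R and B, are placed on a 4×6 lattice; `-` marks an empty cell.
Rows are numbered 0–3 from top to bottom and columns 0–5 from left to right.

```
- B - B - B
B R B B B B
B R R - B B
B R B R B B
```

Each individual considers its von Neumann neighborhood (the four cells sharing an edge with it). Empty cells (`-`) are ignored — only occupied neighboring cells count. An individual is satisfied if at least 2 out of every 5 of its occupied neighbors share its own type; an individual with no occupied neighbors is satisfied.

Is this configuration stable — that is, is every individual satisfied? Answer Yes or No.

Row 0: (0,1)B 0/1 unhappy · (0,3)B 1/1 ok · (0,5)B 1/1 ok
Row 1: (1,0)B 1/2 ok · (1,1)R 1/4 unhappy · (1,2)B 1/3 unhappy · (1,3)B 3/3 ok · (1,4)B 3/3 ok · (1,5)B 3/3 ok
Row 2: (2,0)B 2/3 ok · (2,1)R 3/4 ok · (2,2)R 1/3 unhappy · (2,4)B 3/3 ok · (2,5)B 3/3 ok
Row 3: (3,0)B 1/2 ok · (3,1)R 1/3 unhappy · (3,2)B 0/3 unhappy · (3,3)R 0/2 unhappy · (3,4)B 2/3 ok · (3,5)B 2/2 ok
For instance (0,1) has only 0/1 same-type neighbors, below 2/5.

No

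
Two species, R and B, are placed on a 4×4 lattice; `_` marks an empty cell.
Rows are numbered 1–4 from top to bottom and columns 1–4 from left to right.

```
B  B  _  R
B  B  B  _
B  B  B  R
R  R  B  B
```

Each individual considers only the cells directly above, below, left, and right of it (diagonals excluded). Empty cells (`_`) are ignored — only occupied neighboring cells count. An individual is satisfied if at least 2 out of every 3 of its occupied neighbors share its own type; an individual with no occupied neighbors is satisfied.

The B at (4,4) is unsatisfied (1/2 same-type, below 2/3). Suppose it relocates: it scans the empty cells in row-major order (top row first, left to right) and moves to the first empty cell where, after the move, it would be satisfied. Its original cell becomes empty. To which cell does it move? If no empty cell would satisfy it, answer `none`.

Vacating (4,4). Empty cells in order:
  (1,3): 2/3 same-type → satisfied — stop here.

(1,3)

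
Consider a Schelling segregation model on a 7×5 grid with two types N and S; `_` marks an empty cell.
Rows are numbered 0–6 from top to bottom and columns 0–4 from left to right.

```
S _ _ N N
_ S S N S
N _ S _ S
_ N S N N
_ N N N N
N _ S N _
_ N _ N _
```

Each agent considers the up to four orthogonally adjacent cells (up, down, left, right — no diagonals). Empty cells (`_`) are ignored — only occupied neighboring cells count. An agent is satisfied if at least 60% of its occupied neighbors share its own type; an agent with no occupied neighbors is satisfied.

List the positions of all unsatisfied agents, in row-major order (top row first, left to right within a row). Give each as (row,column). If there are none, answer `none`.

(0,0)S 0/0 ✓
(0,3)N 2/2 ✓
(0,4)N 1/2 ✗
(1,1)S 1/1 ✓
(1,2)S 2/3 ✓
(1,3)N 1/3 ✗
(1,4)S 1/3 ✗
(2,0)N 0/0 ✓
(2,2)S 2/2 ✓
(2,4)S 1/2 ✗
(3,1)N 1/2 ✗
(3,2)S 1/4 ✗
(3,3)N 2/3 ✓
(3,4)N 2/3 ✓
(4,1)N 2/2 ✓
(4,2)N 2/4 ✗
(4,3)N 4/4 ✓
(4,4)N 2/2 ✓
(5,0)N 0/0 ✓
(5,2)S 0/2 ✗
(5,3)N 2/3 ✓
(6,1)N 0/0 ✓
(6,3)N 1/1 ✓

(0,4), (1,3), (1,4), (2,4), (3,1), (3,2), (4,2), (5,2)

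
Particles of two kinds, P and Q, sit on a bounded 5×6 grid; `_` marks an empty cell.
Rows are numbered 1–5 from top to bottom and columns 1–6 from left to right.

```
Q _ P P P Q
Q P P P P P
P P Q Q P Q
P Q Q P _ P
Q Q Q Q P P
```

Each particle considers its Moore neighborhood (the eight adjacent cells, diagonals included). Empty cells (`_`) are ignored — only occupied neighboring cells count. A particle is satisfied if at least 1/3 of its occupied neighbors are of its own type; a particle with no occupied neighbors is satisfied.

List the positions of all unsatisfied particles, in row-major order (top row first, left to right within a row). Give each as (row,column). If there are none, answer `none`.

(1,1)Q 1/2 ✓
(1,3)P 4/4 ✓
(1,4)P 5/5 ✓
(1,5)P 4/5 ✓
(1,6)Q 0/3 ✗
(2,1)Q 1/4 ✗
(2,2)P 4/7 ✓
(2,3)P 5/7 ✓
(2,4)P 6/8 ✓
(2,5)P 5/8 ✓
(2,6)P 3/5 ✓
(3,1)P 3/5 ✓
(3,2)P 4/8 ✓
(3,3)Q 3/8 ✓
(3,4)Q 2/7 ✗
(3,5)P 5/7 ✓
(3,6)Q 0/4 ✗
(4,1)P 2/5 ✓
(4,2)Q 5/8 ✓
(4,3)Q 6/8 ✓
(4,4)P 2/7 ✗
(4,6)P 3/4 ✓
(5,1)Q 2/3 ✓
(5,2)Q 4/5 ✓
(5,3)Q 4/5 ✓
(5,4)Q 2/4 ✓
(5,5)P 3/4 ✓
(5,6)P 2/2 ✓

(1,6), (2,1), (3,4), (3,6), (4,4)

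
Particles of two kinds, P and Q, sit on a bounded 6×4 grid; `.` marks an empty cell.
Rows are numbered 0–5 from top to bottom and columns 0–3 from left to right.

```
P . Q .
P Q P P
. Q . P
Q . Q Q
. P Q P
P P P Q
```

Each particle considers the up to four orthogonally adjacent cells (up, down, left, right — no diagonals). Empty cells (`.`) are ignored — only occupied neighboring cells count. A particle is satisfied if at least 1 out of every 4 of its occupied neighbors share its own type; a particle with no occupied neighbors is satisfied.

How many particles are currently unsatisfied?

(0,0)P 1/1 ✓
(0,2)Q 0/1 ✗
(1,0)P 1/2 ✓
(1,1)Q 1/3 ✓
(1,2)P 1/3 ✓
(1,3)P 2/2 ✓
(2,1)Q 1/1 ✓
(2,3)P 1/2 ✓
(3,0)Q 0/0 ✓
(3,2)Q 2/2 ✓
(3,3)Q 1/3 ✓
(4,1)P 1/2 ✓
(4,2)Q 1/4 ✓
(4,3)P 0/3 ✗
(5,0)P 1/1 ✓
(5,1)P 3/3 ✓
(5,2)P 1/3 ✓
(5,3)Q 0/2 ✗
Unsatisfied: (0,2), (4,3), (5,3) — 3 in total.

3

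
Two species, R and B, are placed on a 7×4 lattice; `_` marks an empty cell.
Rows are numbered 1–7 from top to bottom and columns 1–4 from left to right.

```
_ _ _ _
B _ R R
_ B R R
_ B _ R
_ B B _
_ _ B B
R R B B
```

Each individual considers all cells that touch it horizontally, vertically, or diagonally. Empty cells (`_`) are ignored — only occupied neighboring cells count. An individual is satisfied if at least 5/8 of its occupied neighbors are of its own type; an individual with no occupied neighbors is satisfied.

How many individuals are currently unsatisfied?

Row 2: (2,1)B 1/1 ✓ · (2,3)R 3/4 ✓ · (2,4)R 3/3 ✓
Row 3: (3,2)B 2/4 ✗ · (3,3)R 4/6 ✓ · (3,4)R 4/4 ✓
Row 4: (4,2)B 3/4 ✓ · (4,4)R 2/3 ✓
Row 5: (5,2)B 3/3 ✓ · (5,3)B 4/5 ✓
Row 6: (6,3)B 5/6 ✓ · (6,4)B 4/4 ✓
Row 7: (7,1)R 1/1 ✓ · (7,2)R 1/3 ✗ · (7,3)B 3/4 ✓ · (7,4)B 3/3 ✓
Unsatisfied: (3,2), (7,2) — 2 in total.

2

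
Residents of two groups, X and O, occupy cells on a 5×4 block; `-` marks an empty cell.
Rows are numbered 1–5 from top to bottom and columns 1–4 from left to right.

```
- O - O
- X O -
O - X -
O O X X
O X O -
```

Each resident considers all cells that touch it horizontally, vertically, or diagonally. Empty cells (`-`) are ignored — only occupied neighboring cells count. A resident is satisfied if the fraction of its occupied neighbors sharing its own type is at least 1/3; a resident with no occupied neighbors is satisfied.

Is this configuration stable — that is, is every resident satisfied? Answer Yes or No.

(1,2)O 1/2 ok
(1,4)O 1/1 ok
(2,2)X 1/4 unhappy
(2,3)O 2/4 ok
(3,1)O 2/3 ok
(3,3)X 3/5 ok
(4,1)O 3/4 ok
(4,2)O 4/7 ok
(4,3)X 3/5 ok
(4,4)X 2/3 ok
(5,1)O 2/3 ok
(5,2)X 1/5 unhappy
(5,3)O 1/4 unhappy
For instance (2,2) has only 1/4 same-type neighbors, below 1/3.

No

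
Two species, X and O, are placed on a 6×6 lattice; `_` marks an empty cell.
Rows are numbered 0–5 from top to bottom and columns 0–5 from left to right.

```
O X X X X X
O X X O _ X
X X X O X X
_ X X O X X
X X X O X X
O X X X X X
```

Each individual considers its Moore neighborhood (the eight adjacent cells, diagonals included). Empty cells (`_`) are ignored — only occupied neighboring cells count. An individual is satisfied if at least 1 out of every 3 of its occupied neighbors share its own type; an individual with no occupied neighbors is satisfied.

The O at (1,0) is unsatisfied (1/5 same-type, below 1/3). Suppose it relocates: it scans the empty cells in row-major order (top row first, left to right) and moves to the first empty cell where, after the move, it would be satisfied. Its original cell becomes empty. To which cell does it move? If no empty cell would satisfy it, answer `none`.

none

Vacating (1,0). Empty cells in order:
  (1,4): 2/8 same-type → still unsatisfied.
  (3,0): 0/5 same-type → still unsatisfied.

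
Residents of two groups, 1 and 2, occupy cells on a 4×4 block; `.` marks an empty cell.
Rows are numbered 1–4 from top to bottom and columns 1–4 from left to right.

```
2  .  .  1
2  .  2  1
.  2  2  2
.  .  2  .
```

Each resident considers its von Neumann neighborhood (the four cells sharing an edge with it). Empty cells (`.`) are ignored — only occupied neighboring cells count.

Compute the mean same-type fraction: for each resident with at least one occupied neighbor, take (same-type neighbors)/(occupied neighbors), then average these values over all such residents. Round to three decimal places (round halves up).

0.815

Row 1: (1,1)2 1/1 · (1,4)1 1/1
Row 2: (2,1)2 1/1 · (2,3)2 1/2 · (2,4)1 1/3
Row 3: (3,2)2 1/1 · (3,3)2 4/4 · (3,4)2 1/2
Row 4: (4,3)2 1/1
Sum over 9 residents: 1/1 + 1/1 + 1/1 + 1/2 + 1/3 + 1/1 + 4/4 + 1/2 + 1/1 = 22/3; mean = 22/3 ÷ 9 = 22/27 = 0.814814… → 0.815.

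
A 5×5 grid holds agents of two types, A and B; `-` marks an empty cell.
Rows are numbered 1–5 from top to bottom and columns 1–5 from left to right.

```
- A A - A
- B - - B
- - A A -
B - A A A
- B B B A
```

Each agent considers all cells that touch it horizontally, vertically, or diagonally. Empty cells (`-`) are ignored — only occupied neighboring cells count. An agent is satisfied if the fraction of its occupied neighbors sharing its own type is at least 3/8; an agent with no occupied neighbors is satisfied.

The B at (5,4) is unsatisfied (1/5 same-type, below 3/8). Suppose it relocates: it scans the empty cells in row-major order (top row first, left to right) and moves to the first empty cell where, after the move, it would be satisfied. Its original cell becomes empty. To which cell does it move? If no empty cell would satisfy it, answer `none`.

(1,1)

Vacating (5,4). Empty cells in order:
  (1,1): 1/2 same-type → satisfied — stop here.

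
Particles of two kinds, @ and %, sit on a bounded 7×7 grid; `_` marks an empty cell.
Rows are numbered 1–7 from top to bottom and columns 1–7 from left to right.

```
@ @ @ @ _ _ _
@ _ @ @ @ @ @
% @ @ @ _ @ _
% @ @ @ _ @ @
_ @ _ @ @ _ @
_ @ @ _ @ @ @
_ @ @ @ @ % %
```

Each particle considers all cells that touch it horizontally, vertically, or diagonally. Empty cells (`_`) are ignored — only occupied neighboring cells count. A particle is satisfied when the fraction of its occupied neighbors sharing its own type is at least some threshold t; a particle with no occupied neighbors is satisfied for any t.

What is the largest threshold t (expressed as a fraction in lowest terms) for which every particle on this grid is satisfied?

(1,1)@ 2/2
(1,2)@ 4/4
(1,3)@ 4/4
(1,4)@ 4/4
(2,1)@ 3/4
(2,3)@ 7/7
(2,4)@ 6/6
(2,5)@ 5/5
(2,6)@ 3/3
(2,7)@ 2/2
(3,1)% 1/4
(3,2)@ 5/7
(3,3)@ 7/7
(3,4)@ 6/6
(3,6)@ 5/5
(4,1)% 1/4
(4,2)@ 4/6
(4,3)@ 7/7
(4,4)@ 5/5
(4,6)@ 4/4
(4,7)@ 3/3
(5,2)@ 4/5
(5,4)@ 5/5
(5,5)@ 5/5
(5,7)@ 4/4
(6,2)@ 4/4
(6,3)@ 6/6
(6,5)@ 5/6
(6,6)@ 5/7
(6,7)@ 2/4
(7,2)@ 3/3
(7,3)@ 4/4
(7,4)@ 4/4
(7,5)@ 3/4
(7,6)% 1/5
(7,7)% 1/3
The smallest same-type fraction is 1/5 at (7,6), which reduces to 1/5. Any threshold above that leaves this particle unsatisfied.

1/5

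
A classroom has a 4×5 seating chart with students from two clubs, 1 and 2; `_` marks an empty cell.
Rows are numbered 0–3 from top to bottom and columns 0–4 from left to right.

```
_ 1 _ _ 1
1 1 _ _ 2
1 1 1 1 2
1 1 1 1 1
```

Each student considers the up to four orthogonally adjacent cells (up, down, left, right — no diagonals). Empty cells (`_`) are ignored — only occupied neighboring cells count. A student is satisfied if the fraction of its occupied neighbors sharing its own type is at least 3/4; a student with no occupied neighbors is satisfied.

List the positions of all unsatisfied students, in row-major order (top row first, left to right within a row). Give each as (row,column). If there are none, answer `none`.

(0,1)1 1/1 ok
(0,4)1 0/1 unhappy
(1,0)1 2/2 ok
(1,1)1 3/3 ok
(1,4)2 1/2 unhappy
(2,0)1 3/3 ok
(2,1)1 4/4 ok
(2,2)1 3/3 ok
(2,3)1 2/3 unhappy
(2,4)2 1/3 unhappy
(3,0)1 2/2 ok
(3,1)1 3/3 ok
(3,2)1 3/3 ok
(3,3)1 3/3 ok
(3,4)1 1/2 unhappy

(0,4), (1,4), (2,3), (2,4), (3,4)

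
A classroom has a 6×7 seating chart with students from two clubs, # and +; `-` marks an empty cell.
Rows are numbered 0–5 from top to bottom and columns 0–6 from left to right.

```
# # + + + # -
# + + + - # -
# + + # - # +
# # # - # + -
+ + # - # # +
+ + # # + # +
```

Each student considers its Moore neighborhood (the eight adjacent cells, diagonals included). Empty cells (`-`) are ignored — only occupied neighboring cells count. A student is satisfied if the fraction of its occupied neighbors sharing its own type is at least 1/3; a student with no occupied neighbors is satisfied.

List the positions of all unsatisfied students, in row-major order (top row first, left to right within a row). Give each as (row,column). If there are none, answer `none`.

(5,4)

Row 0: (0,0)# 2/3 ✓ · (0,1)# 2/5 ✓ · (0,2)+ 4/5 ✓ · (0,3)+ 4/4 ✓ · (0,4)+ 2/4 ✓ · (0,5)# 1/2 ✓
Row 1: (1,0)# 3/5 ✓ · (1,1)+ 4/8 ✓ · (1,2)+ 6/8 ✓ · (1,3)+ 5/6 ✓ · (1,5)# 2/4 ✓
Row 2: (2,0)# 3/5 ✓ · (2,1)+ 3/8 ✓ · (2,2)+ 4/7 ✓ · (2,3)# 2/5 ✓ · (2,5)# 2/4 ✓ · (2,6)+ 1/3 ✓
Row 3: (3,0)# 2/5 ✓ · (3,1)# 4/8 ✓ · (3,2)# 3/6 ✓ · (3,4)# 4/5 ✓ · (3,5)+ 2/6 ✓
Row 4: (4,0)+ 3/5 ✓ · (4,1)+ 3/8 ✓ · (4,2)# 4/6 ✓ · (4,4)# 4/6 ✓ · (4,5)# 3/7 ✓ · (4,6)+ 2/4 ✓
Row 5: (5,0)+ 3/3 ✓ · (5,1)+ 3/5 ✓ · (5,2)# 2/4 ✓ · (5,3)# 3/4 ✓ · (5,4)+ 0/4 ✗ · (5,5)# 2/5 ✓ · (5,6)+ 1/3 ✓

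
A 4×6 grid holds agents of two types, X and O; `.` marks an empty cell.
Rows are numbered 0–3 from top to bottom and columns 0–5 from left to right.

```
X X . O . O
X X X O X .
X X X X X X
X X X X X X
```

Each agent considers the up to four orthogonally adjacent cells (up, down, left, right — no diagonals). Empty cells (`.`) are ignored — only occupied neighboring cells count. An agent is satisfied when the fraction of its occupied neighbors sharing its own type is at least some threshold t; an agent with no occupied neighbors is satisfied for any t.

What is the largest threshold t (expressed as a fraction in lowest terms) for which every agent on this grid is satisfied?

Row 0: (0,0)X 2/2 · (0,1)X 2/2 · (0,3)O 1/1 · (0,5)O — no occupied neighbors
Row 1: (1,0)X 3/3 · (1,1)X 4/4 · (1,2)X 2/3 · (1,3)O 1/4 · (1,4)X 1/2
Row 2: (2,0)X 3/3 · (2,1)X 4/4 · (2,2)X 4/4 · (2,3)X 3/4 · (2,4)X 4/4 · (2,5)X 2/2
Row 3: (3,0)X 2/2 · (3,1)X 3/3 · (3,2)X 3/3 · (3,3)X 3/3 · (3,4)X 3/3 · (3,5)X 2/2
The smallest same-type fraction is 1/4 at (1,3), which reduces to 1/4. Any threshold above that leaves this agent unsatisfied.

1/4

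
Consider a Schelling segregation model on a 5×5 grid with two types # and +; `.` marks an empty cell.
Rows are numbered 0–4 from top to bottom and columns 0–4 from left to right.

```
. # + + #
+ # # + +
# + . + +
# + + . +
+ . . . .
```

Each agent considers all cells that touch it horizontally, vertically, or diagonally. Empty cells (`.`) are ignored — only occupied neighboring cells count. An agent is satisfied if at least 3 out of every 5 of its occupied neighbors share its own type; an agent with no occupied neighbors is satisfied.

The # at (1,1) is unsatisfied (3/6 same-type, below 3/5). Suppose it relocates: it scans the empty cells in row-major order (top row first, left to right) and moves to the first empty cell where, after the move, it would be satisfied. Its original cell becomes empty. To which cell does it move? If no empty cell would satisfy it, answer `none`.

Vacating (1,1). Empty cells in order:
  (0,0): 1/2 same-type → still unsatisfied.
  (2,2): 1/6 same-type → still unsatisfied.
  (3,3): 0/4 same-type → still unsatisfied.
  (4,1): 1/4 same-type → still unsatisfied.
  (4,2): 0/2 same-type → still unsatisfied.
  (4,3): 0/2 same-type → still unsatisfied.
  (4,4): 0/1 same-type → still unsatisfied.

none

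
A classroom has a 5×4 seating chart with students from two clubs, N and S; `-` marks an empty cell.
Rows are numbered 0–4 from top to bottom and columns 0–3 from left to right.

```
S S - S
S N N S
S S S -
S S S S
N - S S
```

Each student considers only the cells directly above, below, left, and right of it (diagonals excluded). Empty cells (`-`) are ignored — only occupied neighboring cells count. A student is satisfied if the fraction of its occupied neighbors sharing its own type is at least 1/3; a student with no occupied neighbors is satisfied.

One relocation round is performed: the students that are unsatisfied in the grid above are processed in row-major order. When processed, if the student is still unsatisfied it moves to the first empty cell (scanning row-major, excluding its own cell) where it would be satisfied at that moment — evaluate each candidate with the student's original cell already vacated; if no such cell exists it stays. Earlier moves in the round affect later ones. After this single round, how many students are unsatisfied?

Initially unsatisfied (in order): (1,1), (4,0).
  (1,1) → (0,2).
  (4,0): no empty cell satisfies it; stays.
Resulting grid:
S S N S
S - N S
S S S -
S S S S
N - S S
Unsatisfied now: (4,0).

1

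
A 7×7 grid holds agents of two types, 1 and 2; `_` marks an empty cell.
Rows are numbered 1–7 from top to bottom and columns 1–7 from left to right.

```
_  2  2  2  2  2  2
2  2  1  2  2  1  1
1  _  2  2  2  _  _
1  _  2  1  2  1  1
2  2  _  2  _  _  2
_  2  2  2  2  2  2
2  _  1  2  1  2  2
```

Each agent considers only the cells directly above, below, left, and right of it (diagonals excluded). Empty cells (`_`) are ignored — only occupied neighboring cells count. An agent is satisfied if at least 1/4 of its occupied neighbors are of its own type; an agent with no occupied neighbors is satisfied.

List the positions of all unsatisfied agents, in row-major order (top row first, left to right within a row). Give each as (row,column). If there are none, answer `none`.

(2,3), (4,4), (7,3), (7,5)

(1,2)2 2/2 ok
(1,3)2 2/3 ok
(1,4)2 3/3 ok
(1,5)2 3/3 ok
(1,6)2 2/3 ok
(1,7)2 1/2 ok
(2,1)2 1/2 ok
(2,2)2 2/3 ok
(2,3)1 0/4 unhappy
(2,4)2 3/4 ok
(2,5)2 3/4 ok
(2,6)1 1/3 ok
(2,7)1 1/2 ok
(3,1)1 1/2 ok
(3,3)2 2/3 ok
(3,4)2 3/4 ok
(3,5)2 3/3 ok
(4,1)1 1/2 ok
(4,3)2 1/2 ok
(4,4)1 0/4 unhappy
(4,5)2 1/3 ok
(4,6)1 1/2 ok
(4,7)1 1/2 ok
(5,1)2 1/2 ok
(5,2)2 2/2 ok
(5,4)2 1/2 ok
(5,7)2 1/2 ok
(6,2)2 2/2 ok
(6,3)2 2/3 ok
(6,4)2 4/4 ok
(6,5)2 2/3 ok
(6,6)2 3/3 ok
(6,7)2 3/3 ok
(7,1)2 0/0 ok
(7,3)1 0/2 unhappy
(7,4)2 1/3 ok
(7,5)1 0/3 unhappy
(7,6)2 2/3 ok
(7,7)2 2/2 ok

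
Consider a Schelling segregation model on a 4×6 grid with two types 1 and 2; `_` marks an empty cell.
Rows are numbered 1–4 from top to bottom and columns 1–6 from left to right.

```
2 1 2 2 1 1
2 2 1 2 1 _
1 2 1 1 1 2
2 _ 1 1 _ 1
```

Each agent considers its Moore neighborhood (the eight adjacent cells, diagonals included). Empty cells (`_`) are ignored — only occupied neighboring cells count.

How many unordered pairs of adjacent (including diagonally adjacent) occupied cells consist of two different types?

Scan each occupied cell's neighbors to the right and below (and the two forward diagonals) so each pair is counted once.
Row 1: 2(1,1)–1(1,2)≠ 2(1,1)–2(2,1)= 2(1,1)–2(2,2)= 1(1,2)–2(1,3)≠ 1(1,2)–2(2,2)≠ 1(1,2)–1(2,3)= 1(1,2)–2(2,1)≠ 2(1,3)–2(1,4)= 2(1,3)–1(2,3)≠ 2(1,3)–2(2,4)= 2(1,3)–2(2,2)= 2(1,4)–1(1,5)≠ 2(1,4)–2(2,4)= 2(1,4)–1(2,5)≠ 2(1,4)–1(2,3)≠ 1(1,5)–1(1,6)= 1(1,5)–1(2,5)= 1(1,5)–2(2,4)≠ 1(1,6)–1(2,5)=  → 9/19 unlike.
Row 2: 2(2,1)–2(2,2)= 2(2,1)–1(3,1)≠ 2(2,1)–2(3,2)= 2(2,2)–1(2,3)≠ 2(2,2)–2(3,2)= 2(2,2)–1(3,3)≠ 2(2,2)–1(3,1)≠ 1(2,3)–2(2,4)≠ 1(2,3)–1(3,3)= 1(2,3)–1(3,4)= 1(2,3)–2(3,2)≠ 2(2,4)–1(2,5)≠ 2(2,4)–1(3,4)≠ 2(2,4)–1(3,5)≠ 2(2,4)–1(3,3)≠ 1(2,5)–1(3,5)= 1(2,5)–2(3,6)≠ 1(2,5)–1(3,4)=  → 11/18 unlike.
Row 3: 1(3,1)–2(3,2)≠ 1(3,1)–2(4,1)≠ 2(3,2)–1(3,3)≠ 2(3,2)–1(4,3)≠ 2(3,2)–2(4,1)= 1(3,3)–1(3,4)= 1(3,3)–1(4,3)= 1(3,3)–1(4,4)= 1(3,4)–1(3,5)= 1(3,4)–1(4,4)= 1(3,4)–1(4,3)= 1(3,5)–2(3,6)≠ 1(3,5)–1(4,6)= 1(3,5)–1(4,4)= 2(3,6)–1(4,6)≠  → 6/15 unlike.
Row 4: 1(4,3)–1(4,4)=  → 0/1 unlike.
Total adjacent occupied pairs: 53; unlike-type pairs: 26.

26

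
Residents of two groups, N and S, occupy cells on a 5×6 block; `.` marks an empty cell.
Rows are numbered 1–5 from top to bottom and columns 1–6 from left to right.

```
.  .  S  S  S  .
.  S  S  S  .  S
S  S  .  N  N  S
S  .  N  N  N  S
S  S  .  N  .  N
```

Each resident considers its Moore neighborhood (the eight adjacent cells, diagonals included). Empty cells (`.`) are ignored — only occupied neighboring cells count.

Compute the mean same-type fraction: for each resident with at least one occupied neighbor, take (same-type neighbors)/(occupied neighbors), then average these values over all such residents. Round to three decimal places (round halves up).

(1,3)S 4/4
(1,4)S 4/4
(1,5)S 3/3
(2,2)S 4/4
(2,3)S 5/6
(2,4)S 4/6
(2,6)S 2/3
(3,1)S 3/3
(3,2)S 4/5
(3,4)N 4/6
(3,5)N 3/7
(3,6)S 2/4
(4,1)S 4/4
(4,3)N 3/5
(4,4)N 5/5
(4,5)N 5/7
(4,6)S 1/4
(5,1)S 2/2
(5,2)S 2/3
(5,4)N 3/3
(5,6)N 1/2
Sum over 21 residents: 4/4 + 4/4 + 3/3 + 4/4 + 5/6 + 4/6 + 2/3 + 3/3 + 4/5 + 4/6 + 3/7 + 2/4 + 4/4 + 3/5 + 5/5 + 5/7 + 1/4 + 2/2 + 2/3 + 3/3 + 1/2 = 2281/140; mean = 2281/140 ÷ 21 = 2281/2940 = 0.775850… → 0.776.

0.776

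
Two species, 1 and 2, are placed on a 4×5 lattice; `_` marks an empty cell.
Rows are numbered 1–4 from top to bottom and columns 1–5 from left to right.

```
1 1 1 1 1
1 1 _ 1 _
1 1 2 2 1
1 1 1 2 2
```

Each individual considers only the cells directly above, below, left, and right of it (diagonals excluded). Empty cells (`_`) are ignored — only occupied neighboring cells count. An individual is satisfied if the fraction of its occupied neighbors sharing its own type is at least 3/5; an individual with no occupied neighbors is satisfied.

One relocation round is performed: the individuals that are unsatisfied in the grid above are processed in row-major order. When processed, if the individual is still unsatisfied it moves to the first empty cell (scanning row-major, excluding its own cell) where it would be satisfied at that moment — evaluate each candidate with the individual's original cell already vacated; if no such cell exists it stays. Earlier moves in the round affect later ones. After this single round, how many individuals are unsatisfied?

1

Initially unsatisfied (in order): (2,4), (3,3), (3,4), (3,5), (4,3), (4,5).
  (2,4) → (2,3).
  (3,3): no empty cell satisfies it; stays.
  (3,4): now satisfied by earlier moves; stays.
  (3,5) → (2,4).
  (4,3) → (2,5).
  (4,5): now satisfied by earlier moves; stays.
Resulting grid:
1 1 1 1 1
1 1 1 1 1
1 1 2 2 _
1 1 _ 2 2
Unsatisfied now: (3,3).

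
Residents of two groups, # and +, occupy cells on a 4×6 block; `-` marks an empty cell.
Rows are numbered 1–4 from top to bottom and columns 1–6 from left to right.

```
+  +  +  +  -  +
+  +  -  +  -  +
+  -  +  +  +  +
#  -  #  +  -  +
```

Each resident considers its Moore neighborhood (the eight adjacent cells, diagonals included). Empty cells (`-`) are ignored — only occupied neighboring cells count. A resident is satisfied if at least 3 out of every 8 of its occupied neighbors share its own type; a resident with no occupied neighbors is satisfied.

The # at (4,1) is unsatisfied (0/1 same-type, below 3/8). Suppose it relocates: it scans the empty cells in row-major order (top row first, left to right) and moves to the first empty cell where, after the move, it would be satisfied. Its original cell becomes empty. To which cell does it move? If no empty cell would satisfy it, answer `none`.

none

Vacating (4,1). Empty cells in order:
  (1,5): 0/4 same-type → still unsatisfied.
  (2,3): 0/7 same-type → still unsatisfied.
  (2,5): 0/7 same-type → still unsatisfied.
  (3,2): 1/5 same-type → still unsatisfied.
  (4,2): 1/3 same-type → still unsatisfied.
  (4,5): 0/5 same-type → still unsatisfied.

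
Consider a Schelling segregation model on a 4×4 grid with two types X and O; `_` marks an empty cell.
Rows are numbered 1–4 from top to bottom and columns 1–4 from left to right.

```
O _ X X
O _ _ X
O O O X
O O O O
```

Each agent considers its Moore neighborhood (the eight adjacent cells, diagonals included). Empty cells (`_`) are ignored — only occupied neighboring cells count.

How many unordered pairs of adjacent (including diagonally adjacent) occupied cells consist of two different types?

Scan each occupied cell's neighbors to the right and below (and the two forward diagonals) so each pair is counted once.
Row 1: O(1,1)–O(2,1)= X(1,3)–X(1,4)= X(1,3)–X(2,4)= X(1,4)–X(2,4)=  → 0/4 unlike.
Row 2: O(2,1)–O(3,1)= O(2,1)–O(3,2)= X(2,4)–X(3,4)= X(2,4)–O(3,3)≠  → 1/4 unlike.
Row 3: O(3,1)–O(3,2)= O(3,1)–O(4,1)= O(3,1)–O(4,2)= O(3,2)–O(3,3)= O(3,2)–O(4,2)= O(3,2)–O(4,3)= O(3,2)–O(4,1)= O(3,3)–X(3,4)≠ O(3,3)–O(4,3)= O(3,3)–O(4,4)= O(3,3)–O(4,2)= X(3,4)–O(4,4)≠ X(3,4)–O(4,3)≠  → 3/13 unlike.
Row 4: O(4,1)–O(4,2)= O(4,2)–O(4,3)= O(4,3)–O(4,4)=  → 0/3 unlike.
Total adjacent occupied pairs: 24; unlike-type pairs: 4.

4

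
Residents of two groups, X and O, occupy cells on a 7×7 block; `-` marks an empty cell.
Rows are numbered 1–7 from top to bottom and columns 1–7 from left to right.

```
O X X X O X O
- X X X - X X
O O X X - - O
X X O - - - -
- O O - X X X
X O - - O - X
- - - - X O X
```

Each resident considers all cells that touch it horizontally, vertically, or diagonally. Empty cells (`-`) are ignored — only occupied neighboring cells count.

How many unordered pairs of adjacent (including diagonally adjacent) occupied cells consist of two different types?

33

Scan each occupied cell's neighbors to the right and below (and the two forward diagonals) so each pair is counted once.
From row 1: 9 unlike of 20 pairs (running 9/20).
From row 2: 5 unlike of 13 pairs (running 14/33).
From row 3: 7 unlike of 11 pairs (running 21/44).
From row 4: 4 unlike of 7 pairs (running 25/51).
From row 5: 3 unlike of 10 pairs (running 28/61).
From row 6: 3 unlike of 5 pairs (running 31/66).
From row 7: 2 unlike of 2 pairs (running 33/68).
Total adjacent occupied pairs: 68; unlike-type pairs: 33.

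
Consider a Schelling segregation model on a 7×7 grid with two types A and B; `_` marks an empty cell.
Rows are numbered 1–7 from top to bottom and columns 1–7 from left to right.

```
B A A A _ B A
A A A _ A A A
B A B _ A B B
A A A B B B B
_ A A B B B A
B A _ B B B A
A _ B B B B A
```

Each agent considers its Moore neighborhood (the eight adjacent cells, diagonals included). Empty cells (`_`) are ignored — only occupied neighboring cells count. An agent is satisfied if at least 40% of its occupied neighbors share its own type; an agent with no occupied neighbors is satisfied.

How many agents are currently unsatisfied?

8

(1,1)B 0/3 unhappy
(1,2)A 4/5 ok
(1,3)A 4/4 ok
(1,4)A 3/3 ok
(1,6)B 0/4 unhappy
(1,7)A 2/3 ok
(2,1)A 3/5 ok
(2,2)A 5/8 ok
(2,3)A 5/6 ok
(2,5)A 3/5 ok
(2,6)A 4/7 ok
(2,7)A 2/5 ok
(3,1)B 0/5 unhappy
(3,2)A 6/8 ok
(3,3)B 1/6 unhappy
(3,5)A 2/6 unhappy
(3,6)B 4/8 ok
(3,7)B 3/5 ok
(4,1)A 3/4 ok
(4,2)A 5/7 ok
(4,3)A 4/7 ok
(4,4)B 4/7 ok
(4,5)B 6/7 ok
(4,6)B 6/8 ok
(4,7)B 4/5 ok
(5,2)A 5/6 ok
(5,3)A 4/7 ok
(5,4)B 5/7 ok
(5,5)B 8/8 ok
(5,6)B 6/8 ok
(5,7)A 1/5 unhappy
(6,1)B 0/3 unhappy
(6,2)A 3/5 ok
(6,4)B 6/7 ok
(6,5)B 8/8 ok
(6,6)B 5/8 ok
(6,7)A 2/5 ok
(7,1)A 1/2 ok
(7,3)B 2/3 ok
(7,4)B 4/4 ok
(7,5)B 5/5 ok
(7,6)B 3/5 ok
(7,7)A 1/3 unhappy
Unsatisfied: (1,1), (1,6), (3,1), (3,3), (3,5), (5,7), (6,1), (7,7) — 8 in total.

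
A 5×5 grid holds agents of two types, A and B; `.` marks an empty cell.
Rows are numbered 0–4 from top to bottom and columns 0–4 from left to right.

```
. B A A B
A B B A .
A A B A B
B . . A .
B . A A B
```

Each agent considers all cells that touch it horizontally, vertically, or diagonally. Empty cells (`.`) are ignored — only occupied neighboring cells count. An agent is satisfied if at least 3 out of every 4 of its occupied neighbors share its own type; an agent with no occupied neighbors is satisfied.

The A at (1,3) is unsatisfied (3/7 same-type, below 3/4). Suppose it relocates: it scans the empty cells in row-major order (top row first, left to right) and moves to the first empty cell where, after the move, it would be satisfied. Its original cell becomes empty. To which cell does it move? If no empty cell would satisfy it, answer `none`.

Vacating (1,3). Empty cells in order:
  (0,0): 1/3 same-type → still unsatisfied.
  (1,4): 2/4 same-type → still unsatisfied.
  (3,1): 3/6 same-type → still unsatisfied.
  (3,2): 5/6 same-type → satisfied — stop here.

(3,2)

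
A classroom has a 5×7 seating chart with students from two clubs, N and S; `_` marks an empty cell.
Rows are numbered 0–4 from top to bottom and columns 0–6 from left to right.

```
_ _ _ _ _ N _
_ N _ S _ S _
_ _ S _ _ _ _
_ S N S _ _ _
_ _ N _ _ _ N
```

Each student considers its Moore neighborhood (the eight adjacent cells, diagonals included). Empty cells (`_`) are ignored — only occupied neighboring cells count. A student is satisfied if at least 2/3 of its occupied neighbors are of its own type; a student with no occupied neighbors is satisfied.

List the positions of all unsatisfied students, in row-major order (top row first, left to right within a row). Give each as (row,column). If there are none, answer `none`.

Row 0: (0,5)N 0/1 unhappy
Row 1: (1,1)N 0/1 unhappy · (1,3)S 1/1 ok · (1,5)S 0/1 unhappy
Row 2: (2,2)S 3/5 unhappy
Row 3: (3,1)S 1/3 unhappy · (3,2)N 1/4 unhappy · (3,3)S 1/3 unhappy
Row 4: (4,2)N 1/3 unhappy · (4,6)N 0/0 ok

(0,5), (1,1), (1,5), (2,2), (3,1), (3,2), (3,3), (4,2)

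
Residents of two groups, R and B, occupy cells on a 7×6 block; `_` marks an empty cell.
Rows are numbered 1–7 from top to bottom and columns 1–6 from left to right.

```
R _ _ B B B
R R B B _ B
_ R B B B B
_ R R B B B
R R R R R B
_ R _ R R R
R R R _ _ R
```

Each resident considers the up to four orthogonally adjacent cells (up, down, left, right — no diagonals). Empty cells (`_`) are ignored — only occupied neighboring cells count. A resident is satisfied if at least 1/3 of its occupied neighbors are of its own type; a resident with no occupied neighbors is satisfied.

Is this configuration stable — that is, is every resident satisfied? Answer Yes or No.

Yes

(1,1)R 1/1 satisfied
(1,4)B 2/2 satisfied
(1,5)B 2/2 satisfied
(1,6)B 2/2 satisfied
(2,1)R 2/2 satisfied
(2,2)R 2/3 satisfied
(2,3)B 2/3 satisfied
(2,4)B 3/3 satisfied
(2,6)B 2/2 satisfied
(3,2)R 2/3 satisfied
(3,3)B 2/4 satisfied
(3,4)B 4/4 satisfied
(3,5)B 3/3 satisfied
(3,6)B 3/3 satisfied
(4,2)R 3/3 satisfied
(4,3)R 2/4 satisfied
(4,4)B 2/4 satisfied
(4,5)B 3/4 satisfied
(4,6)B 3/3 satisfied
(5,1)R 1/1 satisfied
(5,2)R 4/4 satisfied
(5,3)R 3/3 satisfied
(5,4)R 3/4 satisfied
(5,5)R 2/4 satisfied
(5,6)B 1/3 satisfied
(6,2)R 2/2 satisfied
(6,4)R 2/2 satisfied
(6,5)R 3/3 satisfied
(6,6)R 2/3 satisfied
(7,1)R 1/1 satisfied
(7,2)R 3/3 satisfied
(7,3)R 1/1 satisfied
(7,6)R 1/1 satisfied
All meet the threshold, so the configuration is stable.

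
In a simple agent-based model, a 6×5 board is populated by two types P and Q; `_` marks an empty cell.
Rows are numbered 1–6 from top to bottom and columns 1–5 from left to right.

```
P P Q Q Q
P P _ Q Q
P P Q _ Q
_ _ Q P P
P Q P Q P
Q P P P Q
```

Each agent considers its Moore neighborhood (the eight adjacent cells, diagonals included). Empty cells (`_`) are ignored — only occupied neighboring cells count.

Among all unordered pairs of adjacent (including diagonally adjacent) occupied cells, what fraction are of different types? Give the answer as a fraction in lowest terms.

12/31

Scan each occupied cell's neighbors to the right and below (and the two forward diagonals) so each pair is counted once.
Row 1: P(1,1)–P(1,2)= P(1,1)–P(2,1)= P(1,1)–P(2,2)= P(1,2)–Q(1,3)≠ P(1,2)–P(2,2)= P(1,2)–P(2,1)= Q(1,3)–Q(1,4)= Q(1,3)–Q(2,4)= Q(1,3)–P(2,2)≠ Q(1,4)–Q(1,5)= Q(1,4)–Q(2,4)= Q(1,4)–Q(2,5)= Q(1,5)–Q(2,5)= Q(1,5)–Q(2,4)=  → 2/14 unlike.
Row 2: P(2,1)–P(2,2)= P(2,1)–P(3,1)= P(2,1)–P(3,2)= P(2,2)–P(3,2)= P(2,2)–Q(3,3)≠ P(2,2)–P(3,1)= Q(2,4)–Q(2,5)= Q(2,4)–Q(3,5)= Q(2,4)–Q(3,3)= Q(2,5)–Q(3,5)=  → 1/10 unlike.
Row 3: P(3,1)–P(3,2)= P(3,2)–Q(3,3)≠ P(3,2)–Q(4,3)≠ Q(3,3)–Q(4,3)= Q(3,3)–P(4,4)≠ Q(3,5)–P(4,5)≠ Q(3,5)–P(4,4)≠  → 5/7 unlike.
Row 4: Q(4,3)–P(4,4)≠ Q(4,3)–P(5,3)≠ Q(4,3)–Q(5,4)= Q(4,3)–Q(5,2)= P(4,4)–P(4,5)= P(4,4)–Q(5,4)≠ P(4,4)–P(5,5)= P(4,4)–P(5,3)= P(4,5)–P(5,5)= P(4,5)–Q(5,4)≠  → 4/10 unlike.
Row 5: P(5,1)–Q(5,2)≠ P(5,1)–Q(6,1)≠ P(5,1)–P(6,2)= Q(5,2)–P(5,3)≠ Q(5,2)–P(6,2)≠ Q(5,2)–P(6,3)≠ Q(5,2)–Q(6,1)= P(5,3)–Q(5,4)≠ P(5,3)–P(6,3)= P(5,3)–P(6,4)= P(5,3)–P(6,2)= Q(5,4)–P(5,5)≠ Q(5,4)–P(6,4)≠ Q(5,4)–Q(6,5)= Q(5,4)–P(6,3)≠ P(5,5)–Q(6,5)≠ P(5,5)–P(6,4)=  → 10/17 unlike.
Row 6: Q(6,1)–P(6,2)≠ P(6,2)–P(6,3)= P(6,3)–P(6,4)= P(6,4)–Q(6,5)≠  → 2/4 unlike.
Total adjacent occupied pairs: 62; unlike-type pairs: 24.
24/62 reduces to 12/31.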